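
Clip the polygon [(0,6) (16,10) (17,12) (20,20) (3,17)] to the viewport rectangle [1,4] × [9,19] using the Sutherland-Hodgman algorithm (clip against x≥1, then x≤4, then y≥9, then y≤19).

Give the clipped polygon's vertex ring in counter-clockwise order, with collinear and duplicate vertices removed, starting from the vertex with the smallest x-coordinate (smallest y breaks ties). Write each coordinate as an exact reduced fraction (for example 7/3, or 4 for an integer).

1. After x ≥ 1: [(1,29/3) (1,25/4) (16,10) (17,12) (20,20) (3,17)]
2. After x ≤ 4: [(1,29/3) (1,25/4) (4,7) (4,292/17) (3,17)]
3. After y ≥ 9: [(1,29/3) (1,9) (4,9) (4,292/17) (3,17)]
4. After y ≤ 19: [(1,29/3) (1,9) (4,9) (4,292/17) (3,17)]
5. Canonical ring: [(1,9) (4,9) (4,292/17) (3,17) (1,29/3)]

Clipped polygon: [(1,9) (4,9) (4,292/17) (3,17) (1,29/3)]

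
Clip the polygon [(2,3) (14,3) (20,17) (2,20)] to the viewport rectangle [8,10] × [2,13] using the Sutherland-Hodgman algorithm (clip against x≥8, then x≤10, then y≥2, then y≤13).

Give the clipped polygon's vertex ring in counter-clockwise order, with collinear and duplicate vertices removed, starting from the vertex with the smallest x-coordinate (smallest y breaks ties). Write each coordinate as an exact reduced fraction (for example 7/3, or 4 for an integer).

1. After x ≥ 8: [(8,3) (14,3) (20,17) (8,19)]
2. After x ≤ 10: [(8,3) (10,3) (10,56/3) (8,19)]
3. After y ≥ 2: [(8,3) (10,3) (10,56/3) (8,19)]
4. After y ≤ 13: [(8,13) (8,3) (10,3) (10,13)]
5. Canonical ring: [(8,3) (10,3) (10,13) (8,13)]

Clipped polygon: [(8,3) (10,3) (10,13) (8,13)]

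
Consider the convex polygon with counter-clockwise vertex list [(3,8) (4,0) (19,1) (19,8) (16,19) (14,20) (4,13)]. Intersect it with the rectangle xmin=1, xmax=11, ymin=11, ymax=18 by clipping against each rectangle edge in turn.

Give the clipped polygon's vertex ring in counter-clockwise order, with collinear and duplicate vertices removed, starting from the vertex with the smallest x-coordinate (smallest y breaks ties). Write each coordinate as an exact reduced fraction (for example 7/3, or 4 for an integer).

Clipped polygon: [(18/5,11) (11,11) (11,179/10) (4,13)]

1. After x ≥ 1: [(3,8) (4,0) (19,1) (19,8) (16,19) (14,20) (4,13)]
2. After x ≤ 11: [(3,8) (4,0) (11,7/15) (11,179/10) (4,13)]
3. After y ≥ 11: [(18/5,11) (11,11) (11,179/10) (4,13)]
4. After y ≤ 18: [(18/5,11) (11,11) (11,179/10) (4,13)]
5. Canonical ring: [(18/5,11) (11,11) (11,179/10) (4,13)]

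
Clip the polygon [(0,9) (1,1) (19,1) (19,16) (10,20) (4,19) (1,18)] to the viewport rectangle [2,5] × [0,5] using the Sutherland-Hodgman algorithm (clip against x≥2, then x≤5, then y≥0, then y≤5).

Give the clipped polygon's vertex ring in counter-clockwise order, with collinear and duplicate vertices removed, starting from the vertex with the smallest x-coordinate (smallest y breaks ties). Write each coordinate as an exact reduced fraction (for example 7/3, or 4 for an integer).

1. After x ≥ 2: [(2,1) (19,1) (19,16) (10,20) (4,19) (2,55/3)]
2. After x ≤ 5: [(2,1) (5,1) (5,115/6) (4,19) (2,55/3)]
3. After y ≥ 0: [(2,1) (5,1) (5,115/6) (4,19) (2,55/3)]
4. After y ≤ 5: [(2,5) (2,1) (5,1) (5,5)]
5. Canonical ring: [(2,1) (5,1) (5,5) (2,5)]

Clipped polygon: [(2,1) (5,1) (5,5) (2,5)]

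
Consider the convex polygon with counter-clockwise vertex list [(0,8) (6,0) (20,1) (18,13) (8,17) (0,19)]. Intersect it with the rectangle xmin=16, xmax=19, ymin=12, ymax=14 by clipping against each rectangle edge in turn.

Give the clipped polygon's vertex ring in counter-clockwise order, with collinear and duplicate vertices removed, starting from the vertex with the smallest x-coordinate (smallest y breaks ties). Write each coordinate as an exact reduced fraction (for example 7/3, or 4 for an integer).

1. After x ≥ 16: [(16,5/7) (20,1) (18,13) (16,69/5)]
2. After x ≤ 19: [(16,5/7) (19,13/14) (19,7) (18,13) (16,69/5)]
3. After y ≥ 12: [(16,12) (109/6,12) (18,13) (16,69/5)]
4. After y ≤ 14: [(16,12) (109/6,12) (18,13) (16,69/5)]
5. Canonical ring: [(16,12) (109/6,12) (18,13) (16,69/5)]

Clipped polygon: [(16,12) (109/6,12) (18,13) (16,69/5)]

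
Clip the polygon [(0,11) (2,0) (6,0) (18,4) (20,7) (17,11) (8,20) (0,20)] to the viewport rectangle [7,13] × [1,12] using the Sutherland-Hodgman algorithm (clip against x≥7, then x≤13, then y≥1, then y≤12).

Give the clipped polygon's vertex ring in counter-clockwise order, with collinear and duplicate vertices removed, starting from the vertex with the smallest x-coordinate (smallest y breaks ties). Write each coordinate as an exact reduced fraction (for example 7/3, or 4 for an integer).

1. After x ≥ 7: [(7,1/3) (18,4) (20,7) (17,11) (8,20) (7,20)]
2. After x ≤ 13: [(7,1/3) (13,7/3) (13,15) (8,20) (7,20)]
3. After y ≥ 1: [(7,1) (9,1) (13,7/3) (13,15) (8,20) (7,20)]
4. After y ≤ 12: [(7,12) (7,1) (9,1) (13,7/3) (13,12)]
5. Canonical ring: [(7,1) (9,1) (13,7/3) (13,12) (7,12)]

Clipped polygon: [(7,1) (9,1) (13,7/3) (13,12) (7,12)]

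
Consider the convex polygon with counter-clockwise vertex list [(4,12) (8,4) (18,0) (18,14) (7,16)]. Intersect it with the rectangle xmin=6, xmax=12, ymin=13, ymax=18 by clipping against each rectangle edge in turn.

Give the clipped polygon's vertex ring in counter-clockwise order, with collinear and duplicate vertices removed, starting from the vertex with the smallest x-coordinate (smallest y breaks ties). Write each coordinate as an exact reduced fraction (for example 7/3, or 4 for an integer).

Clipped polygon: [(6,13) (12,13) (12,166/11) (7,16) (6,44/3)]

1. After x ≥ 6: [(6,44/3) (6,8) (8,4) (18,0) (18,14) (7,16)]
2. After x ≤ 12: [(6,44/3) (6,8) (8,4) (12,12/5) (12,166/11) (7,16)]
3. After y ≥ 13: [(6,44/3) (6,13) (12,13) (12,166/11) (7,16)]
4. After y ≤ 18: [(6,44/3) (6,13) (12,13) (12,166/11) (7,16)]
5. Canonical ring: [(6,13) (12,13) (12,166/11) (7,16) (6,44/3)]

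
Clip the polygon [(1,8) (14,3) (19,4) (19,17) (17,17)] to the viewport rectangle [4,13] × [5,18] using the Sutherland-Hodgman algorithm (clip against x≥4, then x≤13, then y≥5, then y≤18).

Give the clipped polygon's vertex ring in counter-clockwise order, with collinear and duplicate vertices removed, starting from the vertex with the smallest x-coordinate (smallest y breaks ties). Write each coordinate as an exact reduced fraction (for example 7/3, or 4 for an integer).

Clipped polygon: [(4,89/13) (44/5,5) (13,5) (13,59/4) (4,155/16)]

1. After x ≥ 4: [(4,155/16) (4,89/13) (14,3) (19,4) (19,17) (17,17)]
2. After x ≤ 13: [(13,59/4) (4,155/16) (4,89/13) (13,44/13)]
3. After y ≥ 5: [(13,5) (13,59/4) (4,155/16) (4,89/13) (44/5,5)]
4. After y ≤ 18: [(13,5) (13,59/4) (4,155/16) (4,89/13) (44/5,5)]
5. Canonical ring: [(4,89/13) (44/5,5) (13,5) (13,59/4) (4,155/16)]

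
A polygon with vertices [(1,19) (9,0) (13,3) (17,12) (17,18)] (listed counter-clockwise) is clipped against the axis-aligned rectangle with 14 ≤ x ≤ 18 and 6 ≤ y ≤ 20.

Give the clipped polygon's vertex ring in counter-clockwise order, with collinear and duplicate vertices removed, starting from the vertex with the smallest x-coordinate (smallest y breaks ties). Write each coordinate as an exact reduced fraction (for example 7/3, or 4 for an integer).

Clipped polygon: [(14,6) (43/3,6) (17,12) (17,18) (14,291/16)]

1. After x ≥ 14: [(14,291/16) (14,21/4) (17,12) (17,18)]
2. After x ≤ 18: [(14,291/16) (14,21/4) (17,12) (17,18)]
3. After y ≥ 6: [(14,291/16) (14,6) (43/3,6) (17,12) (17,18)]
4. After y ≤ 20: [(14,291/16) (14,6) (43/3,6) (17,12) (17,18)]
5. Canonical ring: [(14,6) (43/3,6) (17,12) (17,18) (14,291/16)]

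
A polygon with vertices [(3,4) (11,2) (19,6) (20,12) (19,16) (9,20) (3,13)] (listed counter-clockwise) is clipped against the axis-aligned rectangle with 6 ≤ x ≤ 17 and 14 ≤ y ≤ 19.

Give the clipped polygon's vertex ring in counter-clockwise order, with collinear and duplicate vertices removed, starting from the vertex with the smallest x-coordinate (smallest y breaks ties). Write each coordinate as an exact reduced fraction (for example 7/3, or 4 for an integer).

1. After x ≥ 6: [(6,13/4) (11,2) (19,6) (20,12) (19,16) (9,20) (6,33/2)]
2. After x ≤ 17: [(6,13/4) (11,2) (17,5) (17,84/5) (9,20) (6,33/2)]
3. After y ≥ 14: [(6,14) (17,14) (17,84/5) (9,20) (6,33/2)]
4. After y ≤ 19: [(6,14) (17,14) (17,84/5) (23/2,19) (57/7,19) (6,33/2)]
5. Canonical ring: [(6,14) (17,14) (17,84/5) (23/2,19) (57/7,19) (6,33/2)]

Clipped polygon: [(6,14) (17,14) (17,84/5) (23/2,19) (57/7,19) (6,33/2)]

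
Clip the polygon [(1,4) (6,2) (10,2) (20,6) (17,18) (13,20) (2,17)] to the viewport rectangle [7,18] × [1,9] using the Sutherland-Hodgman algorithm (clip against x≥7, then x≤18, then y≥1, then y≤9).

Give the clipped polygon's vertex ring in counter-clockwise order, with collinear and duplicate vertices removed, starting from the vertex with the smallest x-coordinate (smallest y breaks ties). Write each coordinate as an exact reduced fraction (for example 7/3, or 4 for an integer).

Clipped polygon: [(7,2) (10,2) (18,26/5) (18,9) (7,9)]

1. After x ≥ 7: [(7,2) (10,2) (20,6) (17,18) (13,20) (7,202/11)]
2. After x ≤ 18: [(7,2) (10,2) (18,26/5) (18,14) (17,18) (13,20) (7,202/11)]
3. After y ≥ 1: [(7,2) (10,2) (18,26/5) (18,14) (17,18) (13,20) (7,202/11)]
4. After y ≤ 9: [(7,9) (7,2) (10,2) (18,26/5) (18,9)]
5. Canonical ring: [(7,2) (10,2) (18,26/5) (18,9) (7,9)]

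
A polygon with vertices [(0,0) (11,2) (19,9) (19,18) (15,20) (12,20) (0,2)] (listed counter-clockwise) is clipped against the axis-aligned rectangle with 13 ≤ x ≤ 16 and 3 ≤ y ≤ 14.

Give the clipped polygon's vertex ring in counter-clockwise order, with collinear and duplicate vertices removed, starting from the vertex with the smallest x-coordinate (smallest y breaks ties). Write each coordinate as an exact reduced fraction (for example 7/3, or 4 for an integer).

1. After x ≥ 13: [(13,15/4) (19,9) (19,18) (15,20) (13,20)]
2. After x ≤ 16: [(13,15/4) (16,51/8) (16,39/2) (15,20) (13,20)]
3. After y ≥ 3: [(13,15/4) (16,51/8) (16,39/2) (15,20) (13,20)]
4. After y ≤ 14: [(13,14) (13,15/4) (16,51/8) (16,14)]
5. Canonical ring: [(13,15/4) (16,51/8) (16,14) (13,14)]

Clipped polygon: [(13,15/4) (16,51/8) (16,14) (13,14)]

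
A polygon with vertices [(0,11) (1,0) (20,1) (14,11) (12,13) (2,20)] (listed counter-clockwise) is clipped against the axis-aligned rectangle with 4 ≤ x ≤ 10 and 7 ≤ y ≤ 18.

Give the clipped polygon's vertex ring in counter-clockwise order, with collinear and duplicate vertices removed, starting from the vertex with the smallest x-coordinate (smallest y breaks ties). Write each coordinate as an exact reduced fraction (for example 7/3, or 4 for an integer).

Clipped polygon: [(4,7) (10,7) (10,72/5) (34/7,18) (4,18)]

1. After x ≥ 4: [(4,3/19) (20,1) (14,11) (12,13) (4,93/5)]
2. After x ≤ 10: [(4,3/19) (10,9/19) (10,72/5) (4,93/5)]
3. After y ≥ 7: [(4,7) (10,7) (10,72/5) (4,93/5)]
4. After y ≤ 18: [(4,18) (4,7) (10,7) (10,72/5) (34/7,18)]
5. Canonical ring: [(4,7) (10,7) (10,72/5) (34/7,18) (4,18)]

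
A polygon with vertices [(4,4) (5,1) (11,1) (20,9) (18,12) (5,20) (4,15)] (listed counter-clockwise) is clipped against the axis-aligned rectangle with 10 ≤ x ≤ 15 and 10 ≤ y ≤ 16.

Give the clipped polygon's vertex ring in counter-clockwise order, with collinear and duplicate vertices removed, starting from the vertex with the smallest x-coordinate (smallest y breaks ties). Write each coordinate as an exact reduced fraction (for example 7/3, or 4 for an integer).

1. After x ≥ 10: [(10,1) (11,1) (20,9) (18,12) (10,220/13)]
2. After x ≤ 15: [(10,1) (11,1) (15,41/9) (15,180/13) (10,220/13)]
3. After y ≥ 10: [(10,10) (15,10) (15,180/13) (10,220/13)]
4. After y ≤ 16: [(10,16) (10,10) (15,10) (15,180/13) (23/2,16)]
5. Canonical ring: [(10,10) (15,10) (15,180/13) (23/2,16) (10,16)]

Clipped polygon: [(10,10) (15,10) (15,180/13) (23/2,16) (10,16)]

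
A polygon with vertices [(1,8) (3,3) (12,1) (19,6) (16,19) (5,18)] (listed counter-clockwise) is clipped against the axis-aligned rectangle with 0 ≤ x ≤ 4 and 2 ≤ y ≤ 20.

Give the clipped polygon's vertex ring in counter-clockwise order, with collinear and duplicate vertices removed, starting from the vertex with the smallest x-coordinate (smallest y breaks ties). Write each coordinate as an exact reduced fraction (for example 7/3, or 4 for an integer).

1. After x ≥ 0: [(1,8) (3,3) (12,1) (19,6) (16,19) (5,18)]
2. After x ≤ 4: [(4,31/2) (1,8) (3,3) (4,25/9)]
3. After y ≥ 2: [(4,31/2) (1,8) (3,3) (4,25/9)]
4. After y ≤ 20: [(4,31/2) (1,8) (3,3) (4,25/9)]
5. Canonical ring: [(1,8) (3,3) (4,25/9) (4,31/2)]

Clipped polygon: [(1,8) (3,3) (4,25/9) (4,31/2)]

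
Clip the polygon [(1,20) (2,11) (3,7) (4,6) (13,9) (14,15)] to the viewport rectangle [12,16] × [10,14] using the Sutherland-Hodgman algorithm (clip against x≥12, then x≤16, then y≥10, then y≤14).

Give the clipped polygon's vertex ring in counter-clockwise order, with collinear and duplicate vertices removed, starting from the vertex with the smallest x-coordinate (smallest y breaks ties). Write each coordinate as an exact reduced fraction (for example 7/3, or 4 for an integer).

1. After x ≥ 12: [(12,205/13) (12,26/3) (13,9) (14,15)]
2. After x ≤ 16: [(12,205/13) (12,26/3) (13,9) (14,15)]
3. After y ≥ 10: [(12,205/13) (12,10) (79/6,10) (14,15)]
4. After y ≤ 14: [(12,14) (12,10) (79/6,10) (83/6,14)]
5. Canonical ring: [(12,10) (79/6,10) (83/6,14) (12,14)]

Clipped polygon: [(12,10) (79/6,10) (83/6,14) (12,14)]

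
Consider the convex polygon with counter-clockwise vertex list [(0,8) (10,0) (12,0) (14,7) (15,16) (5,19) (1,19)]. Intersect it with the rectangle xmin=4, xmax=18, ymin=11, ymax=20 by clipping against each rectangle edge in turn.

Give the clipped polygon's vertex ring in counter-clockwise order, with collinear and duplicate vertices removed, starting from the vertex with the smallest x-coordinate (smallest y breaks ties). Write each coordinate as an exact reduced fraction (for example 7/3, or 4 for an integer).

1. After x ≥ 4: [(4,24/5) (10,0) (12,0) (14,7) (15,16) (5,19) (4,19)]
2. After x ≤ 18: [(4,24/5) (10,0) (12,0) (14,7) (15,16) (5,19) (4,19)]
3. After y ≥ 11: [(4,11) (130/9,11) (15,16) (5,19) (4,19)]
4. After y ≤ 20: [(4,11) (130/9,11) (15,16) (5,19) (4,19)]
5. Canonical ring: [(4,11) (130/9,11) (15,16) (5,19) (4,19)]

Clipped polygon: [(4,11) (130/9,11) (15,16) (5,19) (4,19)]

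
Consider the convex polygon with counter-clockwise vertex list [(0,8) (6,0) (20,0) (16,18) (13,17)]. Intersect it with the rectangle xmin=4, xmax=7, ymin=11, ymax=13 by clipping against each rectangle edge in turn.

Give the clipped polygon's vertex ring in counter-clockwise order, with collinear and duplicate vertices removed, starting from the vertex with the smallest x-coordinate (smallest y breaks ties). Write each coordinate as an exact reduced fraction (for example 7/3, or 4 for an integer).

1. After x ≥ 4: [(4,140/13) (4,8/3) (6,0) (20,0) (16,18) (13,17)]
2. After x ≤ 7: [(7,167/13) (4,140/13) (4,8/3) (6,0) (7,0)]
3. After y ≥ 11: [(7,11) (7,167/13) (13/3,11)]
4. After y ≤ 13: [(7,11) (7,167/13) (13/3,11)]
5. Canonical ring: [(13/3,11) (7,11) (7,167/13)]

Clipped polygon: [(13/3,11) (7,11) (7,167/13)]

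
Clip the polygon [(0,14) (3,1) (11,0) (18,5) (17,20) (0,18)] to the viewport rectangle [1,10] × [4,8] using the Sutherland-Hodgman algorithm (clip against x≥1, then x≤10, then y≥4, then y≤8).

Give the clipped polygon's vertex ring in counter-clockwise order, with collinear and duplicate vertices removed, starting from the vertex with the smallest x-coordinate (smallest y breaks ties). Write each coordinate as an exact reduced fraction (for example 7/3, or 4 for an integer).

Clipped polygon: [(18/13,8) (30/13,4) (10,4) (10,8)]

1. After x ≥ 1: [(1,29/3) (3,1) (11,0) (18,5) (17,20) (1,308/17)]
2. After x ≤ 10: [(1,29/3) (3,1) (10,1/8) (10,326/17) (1,308/17)]
3. After y ≥ 4: [(1,29/3) (30/13,4) (10,4) (10,326/17) (1,308/17)]
4. After y ≤ 8: [(18/13,8) (30/13,4) (10,4) (10,8)]
5. Canonical ring: [(18/13,8) (30/13,4) (10,4) (10,8)]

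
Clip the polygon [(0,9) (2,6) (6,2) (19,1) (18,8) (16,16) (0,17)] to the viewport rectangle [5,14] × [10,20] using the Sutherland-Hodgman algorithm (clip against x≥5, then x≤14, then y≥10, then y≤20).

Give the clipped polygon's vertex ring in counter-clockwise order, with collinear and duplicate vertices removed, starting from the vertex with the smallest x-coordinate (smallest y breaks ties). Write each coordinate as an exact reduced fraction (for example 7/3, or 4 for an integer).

1. After x ≥ 5: [(5,3) (6,2) (19,1) (18,8) (16,16) (5,267/16)]
2. After x ≤ 14: [(5,3) (6,2) (14,18/13) (14,129/8) (5,267/16)]
3. After y ≥ 10: [(5,10) (14,10) (14,129/8) (5,267/16)]
4. After y ≤ 20: [(5,10) (14,10) (14,129/8) (5,267/16)]
5. Canonical ring: [(5,10) (14,10) (14,129/8) (5,267/16)]

Clipped polygon: [(5,10) (14,10) (14,129/8) (5,267/16)]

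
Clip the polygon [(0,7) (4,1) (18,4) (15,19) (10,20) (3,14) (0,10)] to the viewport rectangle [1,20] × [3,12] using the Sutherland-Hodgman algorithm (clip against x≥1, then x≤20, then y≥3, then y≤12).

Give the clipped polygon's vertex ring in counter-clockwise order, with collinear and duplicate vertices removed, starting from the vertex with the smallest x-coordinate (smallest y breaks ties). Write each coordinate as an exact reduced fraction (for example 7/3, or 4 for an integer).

1. After x ≥ 1: [(1,11/2) (4,1) (18,4) (15,19) (10,20) (3,14) (1,34/3)]
2. After x ≤ 20: [(1,11/2) (4,1) (18,4) (15,19) (10,20) (3,14) (1,34/3)]
3. After y ≥ 3: [(1,11/2) (8/3,3) (40/3,3) (18,4) (15,19) (10,20) (3,14) (1,34/3)]
4. After y ≤ 12: [(1,11/2) (8/3,3) (40/3,3) (18,4) (82/5,12) (3/2,12) (1,34/3)]
5. Canonical ring: [(1,11/2) (8/3,3) (40/3,3) (18,4) (82/5,12) (3/2,12) (1,34/3)]

Clipped polygon: [(1,11/2) (8/3,3) (40/3,3) (18,4) (82/5,12) (3/2,12) (1,34/3)]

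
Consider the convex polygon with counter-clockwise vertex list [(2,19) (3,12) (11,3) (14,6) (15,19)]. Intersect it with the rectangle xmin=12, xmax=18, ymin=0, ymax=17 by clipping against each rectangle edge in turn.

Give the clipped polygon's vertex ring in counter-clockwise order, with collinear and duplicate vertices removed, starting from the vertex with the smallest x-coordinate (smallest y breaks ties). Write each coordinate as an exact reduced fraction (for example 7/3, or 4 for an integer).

Clipped polygon: [(12,4) (14,6) (193/13,17) (12,17)]

1. After x ≥ 12: [(12,19) (12,4) (14,6) (15,19)]
2. After x ≤ 18: [(12,19) (12,4) (14,6) (15,19)]
3. After y ≥ 0: [(12,19) (12,4) (14,6) (15,19)]
4. After y ≤ 17: [(12,17) (12,4) (14,6) (193/13,17)]
5. Canonical ring: [(12,4) (14,6) (193/13,17) (12,17)]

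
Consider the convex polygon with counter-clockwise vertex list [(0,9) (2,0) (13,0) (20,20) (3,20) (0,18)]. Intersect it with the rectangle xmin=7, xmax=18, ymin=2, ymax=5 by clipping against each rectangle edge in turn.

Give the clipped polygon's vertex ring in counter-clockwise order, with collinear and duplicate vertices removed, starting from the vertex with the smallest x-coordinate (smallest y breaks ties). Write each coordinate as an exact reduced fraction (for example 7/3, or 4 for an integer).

Clipped polygon: [(7,2) (137/10,2) (59/4,5) (7,5)]

1. After x ≥ 7: [(7,0) (13,0) (20,20) (7,20)]
2. After x ≤ 18: [(7,0) (13,0) (18,100/7) (18,20) (7,20)]
3. After y ≥ 2: [(7,2) (137/10,2) (18,100/7) (18,20) (7,20)]
4. After y ≤ 5: [(7,5) (7,2) (137/10,2) (59/4,5)]
5. Canonical ring: [(7,2) (137/10,2) (59/4,5) (7,5)]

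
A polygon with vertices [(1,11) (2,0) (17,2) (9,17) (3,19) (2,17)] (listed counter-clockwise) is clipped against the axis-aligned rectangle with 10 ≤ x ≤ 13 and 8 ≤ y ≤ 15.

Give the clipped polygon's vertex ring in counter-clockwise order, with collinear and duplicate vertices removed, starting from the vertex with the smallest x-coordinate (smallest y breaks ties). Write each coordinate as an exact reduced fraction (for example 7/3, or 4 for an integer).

Clipped polygon: [(10,8) (13,8) (13,19/2) (151/15,15) (10,15)]

1. After x ≥ 10: [(10,16/15) (17,2) (10,121/8)]
2. After x ≤ 13: [(10,16/15) (13,22/15) (13,19/2) (10,121/8)]
3. After y ≥ 8: [(10,8) (13,8) (13,19/2) (10,121/8)]
4. After y ≤ 15: [(10,15) (10,8) (13,8) (13,19/2) (151/15,15)]
5. Canonical ring: [(10,8) (13,8) (13,19/2) (151/15,15) (10,15)]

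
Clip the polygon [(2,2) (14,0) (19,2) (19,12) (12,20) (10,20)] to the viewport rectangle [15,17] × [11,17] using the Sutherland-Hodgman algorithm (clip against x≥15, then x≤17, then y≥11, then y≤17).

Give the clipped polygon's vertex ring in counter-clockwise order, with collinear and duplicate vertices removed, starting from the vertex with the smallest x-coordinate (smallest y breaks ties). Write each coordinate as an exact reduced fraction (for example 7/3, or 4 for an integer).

Clipped polygon: [(15,11) (17,11) (17,100/7) (15,116/7)]

1. After x ≥ 15: [(15,2/5) (19,2) (19,12) (15,116/7)]
2. After x ≤ 17: [(15,2/5) (17,6/5) (17,100/7) (15,116/7)]
3. After y ≥ 11: [(15,11) (17,11) (17,100/7) (15,116/7)]
4. After y ≤ 17: [(15,11) (17,11) (17,100/7) (15,116/7)]
5. Canonical ring: [(15,11) (17,11) (17,100/7) (15,116/7)]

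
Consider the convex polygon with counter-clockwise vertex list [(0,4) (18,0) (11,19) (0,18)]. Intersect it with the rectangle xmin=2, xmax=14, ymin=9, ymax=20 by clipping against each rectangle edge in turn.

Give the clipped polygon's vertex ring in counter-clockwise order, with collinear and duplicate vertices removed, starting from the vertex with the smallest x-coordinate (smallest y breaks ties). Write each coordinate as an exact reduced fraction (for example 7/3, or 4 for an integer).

1. After x ≥ 2: [(2,32/9) (18,0) (11,19) (2,200/11)]
2. After x ≤ 14: [(2,32/9) (14,8/9) (14,76/7) (11,19) (2,200/11)]
3. After y ≥ 9: [(2,9) (14,9) (14,76/7) (11,19) (2,200/11)]
4. After y ≤ 20: [(2,9) (14,9) (14,76/7) (11,19) (2,200/11)]
5. Canonical ring: [(2,9) (14,9) (14,76/7) (11,19) (2,200/11)]

Clipped polygon: [(2,9) (14,9) (14,76/7) (11,19) (2,200/11)]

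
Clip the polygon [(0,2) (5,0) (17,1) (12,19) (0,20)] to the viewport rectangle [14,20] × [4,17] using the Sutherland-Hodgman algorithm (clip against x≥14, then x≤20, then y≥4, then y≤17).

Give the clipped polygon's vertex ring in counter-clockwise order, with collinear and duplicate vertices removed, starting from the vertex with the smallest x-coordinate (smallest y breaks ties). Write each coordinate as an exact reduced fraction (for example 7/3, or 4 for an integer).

1. After x ≥ 14: [(14,3/4) (17,1) (14,59/5)]
2. After x ≤ 20: [(14,3/4) (17,1) (14,59/5)]
3. After y ≥ 4: [(14,4) (97/6,4) (14,59/5)]
4. After y ≤ 17: [(14,4) (97/6,4) (14,59/5)]
5. Canonical ring: [(14,4) (97/6,4) (14,59/5)]

Clipped polygon: [(14,4) (97/6,4) (14,59/5)]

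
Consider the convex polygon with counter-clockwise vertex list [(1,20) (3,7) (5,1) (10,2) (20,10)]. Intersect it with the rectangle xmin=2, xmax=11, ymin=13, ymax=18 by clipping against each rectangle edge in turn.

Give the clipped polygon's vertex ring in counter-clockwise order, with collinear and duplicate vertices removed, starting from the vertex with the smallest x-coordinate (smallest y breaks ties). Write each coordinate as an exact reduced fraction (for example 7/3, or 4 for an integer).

Clipped polygon: [(2,27/2) (27/13,13) (11,13) (11,280/19) (24/5,18) (2,18)]

1. After x ≥ 2: [(2,370/19) (2,27/2) (3,7) (5,1) (10,2) (20,10)]
2. After x ≤ 11: [(11,280/19) (2,370/19) (2,27/2) (3,7) (5,1) (10,2) (11,14/5)]
3. After y ≥ 13: [(11,13) (11,280/19) (2,370/19) (2,27/2) (27/13,13)]
4. After y ≤ 18: [(11,13) (11,280/19) (24/5,18) (2,18) (2,27/2) (27/13,13)]
5. Canonical ring: [(2,27/2) (27/13,13) (11,13) (11,280/19) (24/5,18) (2,18)]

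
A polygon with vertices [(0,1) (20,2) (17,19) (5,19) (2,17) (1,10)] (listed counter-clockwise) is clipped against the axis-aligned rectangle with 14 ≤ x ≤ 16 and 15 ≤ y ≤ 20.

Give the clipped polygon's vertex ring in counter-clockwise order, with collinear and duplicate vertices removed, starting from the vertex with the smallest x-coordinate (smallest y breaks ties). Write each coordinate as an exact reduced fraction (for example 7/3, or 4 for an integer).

1. After x ≥ 14: [(14,17/10) (20,2) (17,19) (14,19)]
2. After x ≤ 16: [(14,17/10) (16,9/5) (16,19) (14,19)]
3. After y ≥ 15: [(14,15) (16,15) (16,19) (14,19)]
4. After y ≤ 20: [(14,15) (16,15) (16,19) (14,19)]
5. Canonical ring: [(14,15) (16,15) (16,19) (14,19)]

Clipped polygon: [(14,15) (16,15) (16,19) (14,19)]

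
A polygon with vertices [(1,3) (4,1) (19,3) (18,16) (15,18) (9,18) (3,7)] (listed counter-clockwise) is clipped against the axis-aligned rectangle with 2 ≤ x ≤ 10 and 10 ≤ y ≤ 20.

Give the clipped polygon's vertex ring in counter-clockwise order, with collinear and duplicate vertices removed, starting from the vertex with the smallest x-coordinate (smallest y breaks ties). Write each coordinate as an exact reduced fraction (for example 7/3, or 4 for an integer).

Clipped polygon: [(51/11,10) (10,10) (10,18) (9,18)]

1. After x ≥ 2: [(2,5) (2,7/3) (4,1) (19,3) (18,16) (15,18) (9,18) (3,7)]
2. After x ≤ 10: [(2,5) (2,7/3) (4,1) (10,9/5) (10,18) (9,18) (3,7)]
3. After y ≥ 10: [(10,10) (10,18) (9,18) (51/11,10)]
4. After y ≤ 20: [(10,10) (10,18) (9,18) (51/11,10)]
5. Canonical ring: [(51/11,10) (10,10) (10,18) (9,18)]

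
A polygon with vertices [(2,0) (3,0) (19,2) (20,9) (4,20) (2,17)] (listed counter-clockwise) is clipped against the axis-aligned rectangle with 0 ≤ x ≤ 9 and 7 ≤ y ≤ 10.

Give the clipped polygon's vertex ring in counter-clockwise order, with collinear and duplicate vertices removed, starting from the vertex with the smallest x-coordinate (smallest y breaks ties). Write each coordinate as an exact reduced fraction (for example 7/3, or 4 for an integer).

1. After x ≥ 0: [(2,0) (3,0) (19,2) (20,9) (4,20) (2,17)]
2. After x ≤ 9: [(2,0) (3,0) (9,3/4) (9,265/16) (4,20) (2,17)]
3. After y ≥ 7: [(2,7) (9,7) (9,265/16) (4,20) (2,17)]
4. After y ≤ 10: [(2,10) (2,7) (9,7) (9,10)]
5. Canonical ring: [(2,7) (9,7) (9,10) (2,10)]

Clipped polygon: [(2,7) (9,7) (9,10) (2,10)]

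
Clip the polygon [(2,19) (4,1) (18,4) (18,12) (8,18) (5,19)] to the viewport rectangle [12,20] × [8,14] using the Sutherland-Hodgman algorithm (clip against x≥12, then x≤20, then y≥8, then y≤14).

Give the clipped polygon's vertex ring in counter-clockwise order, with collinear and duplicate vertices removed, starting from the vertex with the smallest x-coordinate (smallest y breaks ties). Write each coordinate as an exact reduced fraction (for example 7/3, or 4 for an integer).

Clipped polygon: [(12,8) (18,8) (18,12) (44/3,14) (12,14)]

1. After x ≥ 12: [(12,19/7) (18,4) (18,12) (12,78/5)]
2. After x ≤ 20: [(12,19/7) (18,4) (18,12) (12,78/5)]
3. After y ≥ 8: [(12,8) (18,8) (18,12) (12,78/5)]
4. After y ≤ 14: [(12,14) (12,8) (18,8) (18,12) (44/3,14)]
5. Canonical ring: [(12,8) (18,8) (18,12) (44/3,14) (12,14)]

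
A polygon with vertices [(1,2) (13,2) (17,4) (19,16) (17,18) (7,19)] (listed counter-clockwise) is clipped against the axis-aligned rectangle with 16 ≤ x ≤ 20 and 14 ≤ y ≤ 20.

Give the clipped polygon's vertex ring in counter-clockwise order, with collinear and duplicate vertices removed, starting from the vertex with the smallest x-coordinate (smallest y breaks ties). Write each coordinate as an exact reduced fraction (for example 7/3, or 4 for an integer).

1. After x ≥ 16: [(16,7/2) (17,4) (19,16) (17,18) (16,181/10)]
2. After x ≤ 20: [(16,7/2) (17,4) (19,16) (17,18) (16,181/10)]
3. After y ≥ 14: [(16,14) (56/3,14) (19,16) (17,18) (16,181/10)]
4. After y ≤ 20: [(16,14) (56/3,14) (19,16) (17,18) (16,181/10)]
5. Canonical ring: [(16,14) (56/3,14) (19,16) (17,18) (16,181/10)]

Clipped polygon: [(16,14) (56/3,14) (19,16) (17,18) (16,181/10)]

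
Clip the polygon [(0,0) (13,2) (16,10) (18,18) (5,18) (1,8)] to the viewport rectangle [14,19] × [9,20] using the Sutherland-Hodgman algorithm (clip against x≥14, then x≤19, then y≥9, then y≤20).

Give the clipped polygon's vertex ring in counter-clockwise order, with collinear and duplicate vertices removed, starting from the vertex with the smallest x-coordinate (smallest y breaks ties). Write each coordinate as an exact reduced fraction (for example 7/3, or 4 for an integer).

Clipped polygon: [(14,9) (125/8,9) (16,10) (18,18) (14,18)]

1. After x ≥ 14: [(14,14/3) (16,10) (18,18) (14,18)]
2. After x ≤ 19: [(14,14/3) (16,10) (18,18) (14,18)]
3. After y ≥ 9: [(14,9) (125/8,9) (16,10) (18,18) (14,18)]
4. After y ≤ 20: [(14,9) (125/8,9) (16,10) (18,18) (14,18)]
5. Canonical ring: [(14,9) (125/8,9) (16,10) (18,18) (14,18)]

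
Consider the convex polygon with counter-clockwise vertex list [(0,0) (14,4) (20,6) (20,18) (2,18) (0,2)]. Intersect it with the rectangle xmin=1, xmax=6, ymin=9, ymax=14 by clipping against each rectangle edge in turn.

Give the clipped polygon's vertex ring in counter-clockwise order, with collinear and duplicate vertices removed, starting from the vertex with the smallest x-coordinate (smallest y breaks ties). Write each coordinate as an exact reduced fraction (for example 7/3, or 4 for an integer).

Clipped polygon: [(1,9) (6,9) (6,14) (3/2,14) (1,10)]

1. After x ≥ 1: [(1,2/7) (14,4) (20,6) (20,18) (2,18) (1,10)]
2. After x ≤ 6: [(1,2/7) (6,12/7) (6,18) (2,18) (1,10)]
3. After y ≥ 9: [(1,9) (6,9) (6,18) (2,18) (1,10)]
4. After y ≤ 14: [(1,9) (6,9) (6,14) (3/2,14) (1,10)]
5. Canonical ring: [(1,9) (6,9) (6,14) (3/2,14) (1,10)]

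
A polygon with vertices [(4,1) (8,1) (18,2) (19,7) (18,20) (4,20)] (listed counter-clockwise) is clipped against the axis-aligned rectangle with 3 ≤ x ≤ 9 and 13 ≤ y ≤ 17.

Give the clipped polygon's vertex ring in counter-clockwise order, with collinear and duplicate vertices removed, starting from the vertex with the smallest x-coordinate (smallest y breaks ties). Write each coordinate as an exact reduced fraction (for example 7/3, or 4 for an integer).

Clipped polygon: [(4,13) (9,13) (9,17) (4,17)]

1. After x ≥ 3: [(4,1) (8,1) (18,2) (19,7) (18,20) (4,20)]
2. After x ≤ 9: [(4,1) (8,1) (9,11/10) (9,20) (4,20)]
3. After y ≥ 13: [(4,13) (9,13) (9,20) (4,20)]
4. After y ≤ 17: [(4,17) (4,13) (9,13) (9,17)]
5. Canonical ring: [(4,13) (9,13) (9,17) (4,17)]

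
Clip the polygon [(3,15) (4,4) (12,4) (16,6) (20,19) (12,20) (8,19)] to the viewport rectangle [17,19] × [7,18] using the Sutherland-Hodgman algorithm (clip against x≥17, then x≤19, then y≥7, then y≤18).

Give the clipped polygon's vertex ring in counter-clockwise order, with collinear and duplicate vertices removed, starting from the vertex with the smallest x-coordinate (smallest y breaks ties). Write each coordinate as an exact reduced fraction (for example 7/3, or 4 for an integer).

Clipped polygon: [(17,37/4) (19,63/4) (19,18) (17,18)]

1. After x ≥ 17: [(17,37/4) (20,19) (17,155/8)]
2. After x ≤ 19: [(17,37/4) (19,63/4) (19,153/8) (17,155/8)]
3. After y ≥ 7: [(17,37/4) (19,63/4) (19,153/8) (17,155/8)]
4. After y ≤ 18: [(17,18) (17,37/4) (19,63/4) (19,18)]
5. Canonical ring: [(17,37/4) (19,63/4) (19,18) (17,18)]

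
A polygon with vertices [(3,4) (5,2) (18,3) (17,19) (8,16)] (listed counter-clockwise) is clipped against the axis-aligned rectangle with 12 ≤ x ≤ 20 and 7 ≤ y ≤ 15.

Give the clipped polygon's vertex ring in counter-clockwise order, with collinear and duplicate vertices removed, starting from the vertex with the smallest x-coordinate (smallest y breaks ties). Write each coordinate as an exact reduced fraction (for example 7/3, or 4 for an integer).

1. After x ≥ 12: [(12,33/13) (18,3) (17,19) (12,52/3)]
2. After x ≤ 20: [(12,33/13) (18,3) (17,19) (12,52/3)]
3. After y ≥ 7: [(12,7) (71/4,7) (17,19) (12,52/3)]
4. After y ≤ 15: [(12,15) (12,7) (71/4,7) (69/4,15)]
5. Canonical ring: [(12,7) (71/4,7) (69/4,15) (12,15)]

Clipped polygon: [(12,7) (71/4,7) (69/4,15) (12,15)]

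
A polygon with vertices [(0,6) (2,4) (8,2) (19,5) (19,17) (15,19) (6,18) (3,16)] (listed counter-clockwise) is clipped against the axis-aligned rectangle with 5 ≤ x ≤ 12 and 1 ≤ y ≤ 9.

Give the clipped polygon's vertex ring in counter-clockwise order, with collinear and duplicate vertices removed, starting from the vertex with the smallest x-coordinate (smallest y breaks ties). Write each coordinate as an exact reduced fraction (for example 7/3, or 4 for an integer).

Clipped polygon: [(5,3) (8,2) (12,34/11) (12,9) (5,9)]

1. After x ≥ 5: [(5,3) (8,2) (19,5) (19,17) (15,19) (6,18) (5,52/3)]
2. After x ≤ 12: [(5,3) (8,2) (12,34/11) (12,56/3) (6,18) (5,52/3)]
3. After y ≥ 1: [(5,3) (8,2) (12,34/11) (12,56/3) (6,18) (5,52/3)]
4. After y ≤ 9: [(5,9) (5,3) (8,2) (12,34/11) (12,9)]
5. Canonical ring: [(5,3) (8,2) (12,34/11) (12,9) (5,9)]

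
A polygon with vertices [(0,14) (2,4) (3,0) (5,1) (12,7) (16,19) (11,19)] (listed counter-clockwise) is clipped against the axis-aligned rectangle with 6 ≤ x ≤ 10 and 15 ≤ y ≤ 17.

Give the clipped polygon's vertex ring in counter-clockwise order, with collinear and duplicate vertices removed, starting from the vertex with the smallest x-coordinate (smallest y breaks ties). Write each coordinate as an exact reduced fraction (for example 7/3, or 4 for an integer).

Clipped polygon: [(6,15) (10,15) (10,17) (33/5,17) (6,184/11)]

1. After x ≥ 6: [(6,184/11) (6,13/7) (12,7) (16,19) (11,19)]
2. After x ≤ 10: [(10,204/11) (6,184/11) (6,13/7) (10,37/7)]
3. After y ≥ 15: [(10,15) (10,204/11) (6,184/11) (6,15)]
4. After y ≤ 17: [(10,15) (10,17) (33/5,17) (6,184/11) (6,15)]
5. Canonical ring: [(6,15) (10,15) (10,17) (33/5,17) (6,184/11)]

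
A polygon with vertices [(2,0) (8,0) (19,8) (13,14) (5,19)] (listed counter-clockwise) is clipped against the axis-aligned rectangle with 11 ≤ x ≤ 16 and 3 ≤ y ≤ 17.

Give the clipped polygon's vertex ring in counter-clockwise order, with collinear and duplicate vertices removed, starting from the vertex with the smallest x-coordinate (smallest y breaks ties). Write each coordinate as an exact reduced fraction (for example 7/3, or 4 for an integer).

1. After x ≥ 11: [(11,24/11) (19,8) (13,14) (11,61/4)]
2. After x ≤ 16: [(11,24/11) (16,64/11) (16,11) (13,14) (11,61/4)]
3. After y ≥ 3: [(11,3) (97/8,3) (16,64/11) (16,11) (13,14) (11,61/4)]
4. After y ≤ 17: [(11,3) (97/8,3) (16,64/11) (16,11) (13,14) (11,61/4)]
5. Canonical ring: [(11,3) (97/8,3) (16,64/11) (16,11) (13,14) (11,61/4)]

Clipped polygon: [(11,3) (97/8,3) (16,64/11) (16,11) (13,14) (11,61/4)]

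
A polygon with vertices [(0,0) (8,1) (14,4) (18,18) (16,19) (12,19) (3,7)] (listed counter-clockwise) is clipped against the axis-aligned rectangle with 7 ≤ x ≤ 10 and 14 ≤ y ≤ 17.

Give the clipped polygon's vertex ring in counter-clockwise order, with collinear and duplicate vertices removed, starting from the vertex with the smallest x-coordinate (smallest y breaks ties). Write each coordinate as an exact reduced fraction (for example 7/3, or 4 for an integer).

Clipped polygon: [(33/4,14) (10,14) (10,49/3)]

1. After x ≥ 7: [(7,7/8) (8,1) (14,4) (18,18) (16,19) (12,19) (7,37/3)]
2. After x ≤ 10: [(7,7/8) (8,1) (10,2) (10,49/3) (7,37/3)]
3. After y ≥ 14: [(10,14) (10,49/3) (33/4,14)]
4. After y ≤ 17: [(10,14) (10,49/3) (33/4,14)]
5. Canonical ring: [(33/4,14) (10,14) (10,49/3)]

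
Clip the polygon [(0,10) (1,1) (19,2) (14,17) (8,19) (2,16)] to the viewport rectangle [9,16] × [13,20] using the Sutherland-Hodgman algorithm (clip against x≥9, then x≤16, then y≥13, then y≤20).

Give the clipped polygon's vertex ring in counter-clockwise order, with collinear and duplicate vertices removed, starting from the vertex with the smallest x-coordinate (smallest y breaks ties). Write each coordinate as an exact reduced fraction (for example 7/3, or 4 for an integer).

1. After x ≥ 9: [(9,13/9) (19,2) (14,17) (9,56/3)]
2. After x ≤ 16: [(9,13/9) (16,11/6) (16,11) (14,17) (9,56/3)]
3. After y ≥ 13: [(9,13) (46/3,13) (14,17) (9,56/3)]
4. After y ≤ 20: [(9,13) (46/3,13) (14,17) (9,56/3)]
5. Canonical ring: [(9,13) (46/3,13) (14,17) (9,56/3)]

Clipped polygon: [(9,13) (46/3,13) (14,17) (9,56/3)]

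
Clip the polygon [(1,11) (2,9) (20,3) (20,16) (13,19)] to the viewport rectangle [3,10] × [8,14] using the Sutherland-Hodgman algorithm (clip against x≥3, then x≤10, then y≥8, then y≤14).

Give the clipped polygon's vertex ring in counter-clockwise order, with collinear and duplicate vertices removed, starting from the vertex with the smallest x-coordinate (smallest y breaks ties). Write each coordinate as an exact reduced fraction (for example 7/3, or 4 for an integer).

Clipped polygon: [(3,26/3) (5,8) (10,8) (10,14) (11/2,14) (3,37/3)]

1. After x ≥ 3: [(3,37/3) (3,26/3) (20,3) (20,16) (13,19)]
2. After x ≤ 10: [(10,17) (3,37/3) (3,26/3) (10,19/3)]
3. After y ≥ 8: [(10,8) (10,17) (3,37/3) (3,26/3) (5,8)]
4. After y ≤ 14: [(10,8) (10,14) (11/2,14) (3,37/3) (3,26/3) (5,8)]
5. Canonical ring: [(3,26/3) (5,8) (10,8) (10,14) (11/2,14) (3,37/3)]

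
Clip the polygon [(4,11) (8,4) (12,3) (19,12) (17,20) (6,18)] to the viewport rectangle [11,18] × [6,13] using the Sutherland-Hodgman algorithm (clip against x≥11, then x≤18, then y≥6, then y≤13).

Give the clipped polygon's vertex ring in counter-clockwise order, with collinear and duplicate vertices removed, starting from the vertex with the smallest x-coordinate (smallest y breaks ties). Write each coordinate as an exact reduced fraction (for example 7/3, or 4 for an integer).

1. After x ≥ 11: [(11,13/4) (12,3) (19,12) (17,20) (11,208/11)]
2. After x ≤ 18: [(11,13/4) (12,3) (18,75/7) (18,16) (17,20) (11,208/11)]
3. After y ≥ 6: [(11,6) (43/3,6) (18,75/7) (18,16) (17,20) (11,208/11)]
4. After y ≤ 13: [(11,13) (11,6) (43/3,6) (18,75/7) (18,13)]
5. Canonical ring: [(11,6) (43/3,6) (18,75/7) (18,13) (11,13)]

Clipped polygon: [(11,6) (43/3,6) (18,75/7) (18,13) (11,13)]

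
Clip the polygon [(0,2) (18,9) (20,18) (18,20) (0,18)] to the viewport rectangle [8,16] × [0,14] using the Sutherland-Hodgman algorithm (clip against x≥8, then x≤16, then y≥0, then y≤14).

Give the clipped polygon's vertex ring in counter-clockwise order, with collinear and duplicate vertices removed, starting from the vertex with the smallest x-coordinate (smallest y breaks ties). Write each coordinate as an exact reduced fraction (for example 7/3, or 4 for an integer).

1. After x ≥ 8: [(8,46/9) (18,9) (20,18) (18,20) (8,170/9)]
2. After x ≤ 16: [(8,46/9) (16,74/9) (16,178/9) (8,170/9)]
3. After y ≥ 0: [(8,46/9) (16,74/9) (16,178/9) (8,170/9)]
4. After y ≤ 14: [(8,14) (8,46/9) (16,74/9) (16,14)]
5. Canonical ring: [(8,46/9) (16,74/9) (16,14) (8,14)]

Clipped polygon: [(8,46/9) (16,74/9) (16,14) (8,14)]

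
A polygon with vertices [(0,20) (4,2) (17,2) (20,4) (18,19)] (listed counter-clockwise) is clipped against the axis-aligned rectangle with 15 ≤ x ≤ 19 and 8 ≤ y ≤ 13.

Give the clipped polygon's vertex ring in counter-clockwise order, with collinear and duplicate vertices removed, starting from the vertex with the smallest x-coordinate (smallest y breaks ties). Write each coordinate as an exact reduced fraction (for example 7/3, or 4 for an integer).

Clipped polygon: [(15,8) (19,8) (19,23/2) (94/5,13) (15,13)]

1. After x ≥ 15: [(15,115/6) (15,2) (17,2) (20,4) (18,19)]
2. After x ≤ 19: [(15,115/6) (15,2) (17,2) (19,10/3) (19,23/2) (18,19)]
3. After y ≥ 8: [(15,115/6) (15,8) (19,8) (19,23/2) (18,19)]
4. After y ≤ 13: [(15,13) (15,8) (19,8) (19,23/2) (94/5,13)]
5. Canonical ring: [(15,8) (19,8) (19,23/2) (94/5,13) (15,13)]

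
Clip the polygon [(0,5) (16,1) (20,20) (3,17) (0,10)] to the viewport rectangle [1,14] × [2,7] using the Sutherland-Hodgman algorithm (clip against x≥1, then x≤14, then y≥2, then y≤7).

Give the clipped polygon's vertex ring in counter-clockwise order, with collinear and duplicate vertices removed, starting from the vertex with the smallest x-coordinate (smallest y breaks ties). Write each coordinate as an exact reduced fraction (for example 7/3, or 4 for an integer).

Clipped polygon: [(1,19/4) (12,2) (14,2) (14,7) (1,7)]

1. After x ≥ 1: [(1,19/4) (16,1) (20,20) (3,17) (1,37/3)]
2. After x ≤ 14: [(1,19/4) (14,3/2) (14,322/17) (3,17) (1,37/3)]
3. After y ≥ 2: [(1,19/4) (12,2) (14,2) (14,322/17) (3,17) (1,37/3)]
4. After y ≤ 7: [(1,7) (1,19/4) (12,2) (14,2) (14,7)]
5. Canonical ring: [(1,19/4) (12,2) (14,2) (14,7) (1,7)]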